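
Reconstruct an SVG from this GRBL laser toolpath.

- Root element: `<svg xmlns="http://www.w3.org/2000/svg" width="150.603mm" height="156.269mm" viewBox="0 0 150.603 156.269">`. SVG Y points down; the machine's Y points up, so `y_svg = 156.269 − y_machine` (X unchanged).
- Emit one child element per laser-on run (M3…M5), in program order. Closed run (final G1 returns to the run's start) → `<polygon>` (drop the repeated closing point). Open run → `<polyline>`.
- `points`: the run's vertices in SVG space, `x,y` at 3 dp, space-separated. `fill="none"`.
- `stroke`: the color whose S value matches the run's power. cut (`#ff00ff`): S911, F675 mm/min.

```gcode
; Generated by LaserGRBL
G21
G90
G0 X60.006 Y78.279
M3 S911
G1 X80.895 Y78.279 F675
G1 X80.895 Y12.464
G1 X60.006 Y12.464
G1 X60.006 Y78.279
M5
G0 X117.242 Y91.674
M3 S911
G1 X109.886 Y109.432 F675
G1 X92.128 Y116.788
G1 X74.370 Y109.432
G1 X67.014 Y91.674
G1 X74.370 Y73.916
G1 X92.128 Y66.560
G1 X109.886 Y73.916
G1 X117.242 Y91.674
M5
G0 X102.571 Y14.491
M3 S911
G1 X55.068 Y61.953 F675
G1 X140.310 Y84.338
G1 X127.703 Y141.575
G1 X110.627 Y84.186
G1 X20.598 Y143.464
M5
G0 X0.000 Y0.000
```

<svg xmlns="http://www.w3.org/2000/svg" width="150.603mm" height="156.269mm" viewBox="0 0 150.603 156.269">
  <polygon points="60.006,77.990 80.895,77.990 80.895,143.805 60.006,143.805" fill="none" stroke="#ff00ff"/>
  <polygon points="117.242,64.595 109.886,46.837 92.128,39.481 74.370,46.837 67.014,64.595 74.370,82.353 92.128,89.709 109.886,82.353" fill="none" stroke="#ff00ff"/>
  <polyline points="102.571,141.778 55.068,94.316 140.310,71.931 127.703,14.694 110.627,72.083 20.598,12.805" fill="none" stroke="#ff00ff"/>
</svg>

y_svg = 156.269 − y_m. Every run uses S911, so all elements get stroke `#ff00ff` (cut).

[1] closed run; points: 60.006,77.990 80.895,77.990 80.895,143.805 60.006,143.805

[2] closed run; points: 117.242,64.595 109.886,46.837 92.128,39.481 74.370,46.837 67.014,64.595 74.370,82.353 92.128,89.709 109.886,82.353

[3] open run; points: 102.571,141.778 55.068,94.316 140.310,71.931 127.703,14.694 110.627,72.083 20.598,12.805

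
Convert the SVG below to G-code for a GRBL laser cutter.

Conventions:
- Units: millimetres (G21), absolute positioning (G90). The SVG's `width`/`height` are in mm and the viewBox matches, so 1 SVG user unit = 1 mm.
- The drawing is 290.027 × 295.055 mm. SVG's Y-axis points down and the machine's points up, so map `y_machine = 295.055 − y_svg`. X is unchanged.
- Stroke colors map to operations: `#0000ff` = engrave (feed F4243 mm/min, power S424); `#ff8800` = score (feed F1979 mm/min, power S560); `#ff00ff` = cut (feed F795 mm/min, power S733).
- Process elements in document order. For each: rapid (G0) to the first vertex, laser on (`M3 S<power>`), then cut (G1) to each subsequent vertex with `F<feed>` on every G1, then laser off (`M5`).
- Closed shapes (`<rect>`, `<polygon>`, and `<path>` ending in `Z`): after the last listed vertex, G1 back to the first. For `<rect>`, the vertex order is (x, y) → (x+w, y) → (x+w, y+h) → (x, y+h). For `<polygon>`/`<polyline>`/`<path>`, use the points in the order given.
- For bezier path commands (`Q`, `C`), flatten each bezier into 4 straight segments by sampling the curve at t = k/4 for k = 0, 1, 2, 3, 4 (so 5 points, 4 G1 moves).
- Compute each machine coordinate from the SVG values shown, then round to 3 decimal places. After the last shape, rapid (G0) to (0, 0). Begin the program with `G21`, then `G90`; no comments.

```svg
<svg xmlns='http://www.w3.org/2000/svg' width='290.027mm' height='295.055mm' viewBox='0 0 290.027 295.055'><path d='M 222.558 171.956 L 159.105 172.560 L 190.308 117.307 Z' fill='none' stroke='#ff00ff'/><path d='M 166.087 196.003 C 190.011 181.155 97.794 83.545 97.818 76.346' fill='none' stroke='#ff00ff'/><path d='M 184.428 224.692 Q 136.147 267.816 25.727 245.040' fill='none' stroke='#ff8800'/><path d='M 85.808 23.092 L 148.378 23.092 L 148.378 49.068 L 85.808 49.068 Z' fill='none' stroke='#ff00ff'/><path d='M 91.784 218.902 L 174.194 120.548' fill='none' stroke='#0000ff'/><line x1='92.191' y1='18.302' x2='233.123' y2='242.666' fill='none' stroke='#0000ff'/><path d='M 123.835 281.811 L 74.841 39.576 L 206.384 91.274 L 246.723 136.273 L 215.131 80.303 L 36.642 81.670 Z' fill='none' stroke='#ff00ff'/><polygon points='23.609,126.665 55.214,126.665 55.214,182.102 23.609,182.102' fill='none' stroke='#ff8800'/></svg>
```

viewBox `0 0 290.027 295.055` with mm width/height → 1 unit = 1 mm. Flip: y_m = 295.055 − y_svg.

**Shape 1** — `<path>` regular polygon, stroke `#ff00ff` → cut (S733, F795). Machine vertices: (222.558,123.099) → (159.105,122.495) → (190.308,177.748) → (222.558,123.099). Closed: final G1 returns to the first vertex.

**Shape 2** — `<path>` cubic bezier, stroke `#ff00ff` → cut (S733, F795). Control points (SVG): P0=(166.087,196.003), P1=(190.011,181.155), P2=(97.794,83.545), P3=(97.818,76.346); sampled at t=k/4. Machine vertices: (166.087,99.052) → (165.510,123.000) → (140.915,161.749) → (111.839,199.064) → (97.818,218.709). Open path.

**Shape 3** — `<path>` quadratic bezier, stroke `#ff8800` → score (S560, F1979). Control points (SVG): P0=(184.428,224.692), P1=(136.147,267.816), P2=(25.727,245.040); sampled at t=k/4. Machine vertices: (184.428,70.363) → (156.404,52.920) → (120.612,43.714) → (77.053,42.746) → (25.727,50.015). Open path.

**Shape 4** — `<path>` rectangle, stroke `#ff00ff` → cut (S733, F795). Machine vertices: (85.808,271.963) → (148.378,271.963) → (148.378,245.987) → (85.808,245.987) → (85.808,271.963). Closed: final G1 returns to the first vertex.

**Shape 5** — `<path>` line segment, stroke `#0000ff` → engrave (S424, F4243). Machine vertices: (91.784,76.153) → (174.194,174.507). Open path.

**Shape 6** — `<line>` line segment, stroke `#0000ff` → engrave (S424, F4243). Machine vertices: (92.191,276.753) → (233.123,52.389). Open path.

**Shape 7** — `<path>` closed polygon, stroke `#ff00ff` → cut (S733, F795). Machine vertices: (123.835,13.244) → (74.841,255.479) → (206.384,203.781) → (246.723,158.782) → (215.131,214.752) → (36.642,213.385) → (123.835,13.244). Closed: final G1 returns to the first vertex.

**Shape 8** — `<polygon>` rectangle, stroke `#ff8800` → score (S560, F1979). Machine vertices: (23.609,168.390) → (55.214,168.390) → (55.214,112.953) → (23.609,112.953) → (23.609,168.390). Closed: final G1 returns to the first vertex.

G21
G90
G0 X222.558 Y123.099
M3 S733
G1 X159.105 Y122.495 F795
G1 X190.308 Y177.748 F795
G1 X222.558 Y123.099 F795
M5
G0 X166.087 Y99.052
M3 S733
G1 X165.510 Y123.000 F795
G1 X140.915 Y161.749 F795
G1 X111.839 Y199.064 F795
G1 X97.818 Y218.709 F795
M5
G0 X184.428 Y70.363
M3 S560
G1 X156.404 Y52.920 F1979
G1 X120.612 Y43.714 F1979
G1 X77.053 Y42.746 F1979
G1 X25.727 Y50.015 F1979
M5
G0 X85.808 Y271.963
M3 S733
G1 X148.378 Y271.963 F795
G1 X148.378 Y245.987 F795
G1 X85.808 Y245.987 F795
G1 X85.808 Y271.963 F795
M5
G0 X91.784 Y76.153
M3 S424
G1 X174.194 Y174.507 F4243
M5
G0 X92.191 Y276.753
M3 S424
G1 X233.123 Y52.389 F4243
M5
G0 X123.835 Y13.244
M3 S733
G1 X74.841 Y255.479 F795
G1 X206.384 Y203.781 F795
G1 X246.723 Y158.782 F795
G1 X215.131 Y214.752 F795
G1 X36.642 Y213.385 F795
G1 X123.835 Y13.244 F795
M5
G0 X23.609 Y168.390
M3 S560
G1 X55.214 Y168.390 F1979
G1 X55.214 Y112.953 F1979
G1 X23.609 Y112.953 F1979
G1 X23.609 Y168.390 F1979
M5
G0 X0.000 Y0.000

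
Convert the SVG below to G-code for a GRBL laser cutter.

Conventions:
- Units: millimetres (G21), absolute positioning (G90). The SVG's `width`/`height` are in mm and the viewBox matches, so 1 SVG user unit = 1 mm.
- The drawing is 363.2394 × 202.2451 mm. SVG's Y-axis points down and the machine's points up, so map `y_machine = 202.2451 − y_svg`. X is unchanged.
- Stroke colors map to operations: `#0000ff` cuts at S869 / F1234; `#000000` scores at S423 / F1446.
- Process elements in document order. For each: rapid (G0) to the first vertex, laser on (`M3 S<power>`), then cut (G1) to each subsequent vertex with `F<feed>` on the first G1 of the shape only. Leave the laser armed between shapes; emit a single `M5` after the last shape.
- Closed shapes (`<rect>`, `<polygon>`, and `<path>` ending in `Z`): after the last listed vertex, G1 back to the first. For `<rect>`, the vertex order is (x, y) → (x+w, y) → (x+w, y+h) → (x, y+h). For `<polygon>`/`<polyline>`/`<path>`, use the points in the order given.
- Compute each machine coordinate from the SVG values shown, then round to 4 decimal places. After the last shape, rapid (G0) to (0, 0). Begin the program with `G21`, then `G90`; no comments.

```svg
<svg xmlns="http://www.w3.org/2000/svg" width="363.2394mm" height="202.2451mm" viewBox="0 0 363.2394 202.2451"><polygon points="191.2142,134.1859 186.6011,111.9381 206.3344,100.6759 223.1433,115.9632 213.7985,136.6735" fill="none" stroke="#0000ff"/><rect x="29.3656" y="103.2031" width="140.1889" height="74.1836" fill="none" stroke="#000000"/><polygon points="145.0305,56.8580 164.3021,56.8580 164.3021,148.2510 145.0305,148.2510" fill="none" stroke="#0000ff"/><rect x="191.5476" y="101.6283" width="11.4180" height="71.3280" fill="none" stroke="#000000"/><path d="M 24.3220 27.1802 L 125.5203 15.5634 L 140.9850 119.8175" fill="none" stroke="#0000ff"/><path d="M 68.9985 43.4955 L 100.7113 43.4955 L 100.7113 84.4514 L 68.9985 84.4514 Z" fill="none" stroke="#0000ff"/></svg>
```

G21
G90
G0 X191.2142 Y68.0592
M3 S869
G1 X186.6011 Y90.3070 F1234
G1 X206.3344 Y101.5692
G1 X223.1433 Y86.2819
G1 X213.7985 Y65.5716
G1 X191.2142 Y68.0592
G0 X29.3656 Y99.0420
M3 S423
G1 X169.5545 Y99.0420 F1446
G1 X169.5545 Y24.8584
G1 X29.3656 Y24.8584
G1 X29.3656 Y99.0420
G0 X145.0305 Y145.3871
M3 S869
G1 X164.3021 Y145.3871 F1234
G1 X164.3021 Y53.9941
G1 X145.0305 Y53.9941
G1 X145.0305 Y145.3871
G0 X191.5476 Y100.6168
M3 S423
G1 X202.9656 Y100.6168 F1446
G1 X202.9656 Y29.2888
G1 X191.5476 Y29.2888
G1 X191.5476 Y100.6168
G0 X24.3220 Y175.0649
M3 S869
G1 X125.5203 Y186.6817 F1234
G1 X140.9850 Y82.4276
G0 X68.9985 Y158.7496
M3 S869
G1 X100.7113 Y158.7496 F1234
G1 X100.7113 Y117.7937
G1 X68.9985 Y117.7937
G1 X68.9985 Y158.7496
M5
G0 X0.0000 Y0.0000

Since the viewBox matches the mm dimensions, user units are millimetres directly. The only transform is the Y-flip y_m = 202.2451 − y_svg.

Shape 1 is a regular polygon drawn with `<polygon>`. Its stroke #0000ff means cut at S869, F1234. After flipping Y the toolpath is (191.2142,68.0592) → (186.6011,90.3070) → (206.3344,101.5692) → (223.1433,86.2819) → (213.7985,65.5716) → (191.2142,68.0592), returning to the start.

Shape 2 is a rectangle drawn with `<rect>`. Its stroke #000000 means score at S423, F1446. After flipping Y the toolpath is (29.3656,99.0420) → (169.5545,99.0420) → (169.5545,24.8584) → (29.3656,24.8584) → (29.3656,99.0420), returning to the start.

Shape 3 is a rectangle drawn with `<polygon>`. Its stroke #0000ff means cut at S869, F1234. After flipping Y the toolpath is (145.0305,145.3871) → (164.3021,145.3871) → (164.3021,53.9941) → (145.0305,53.9941) → (145.0305,145.3871), returning to the start.

Shape 4 is a rectangle drawn with `<rect>`. Its stroke #000000 means score at S423, F1446. After flipping Y the toolpath is (191.5476,100.6168) → (202.9656,100.6168) → (202.9656,29.2888) → (191.5476,29.2888) → (191.5476,100.6168), returning to the start.

Shape 5 is a open polyline drawn with `<path>`. Its stroke #0000ff means cut at S869, F1234. After flipping Y the toolpath is (24.3220,175.0649) → (125.5203,186.6817) → (140.9850,82.4276).

Shape 6 is a rectangle drawn with `<path>`. Its stroke #0000ff means cut at S869, F1234. After flipping Y the toolpath is (68.9985,158.7496) → (100.7113,158.7496) → (100.7113,117.7937) → (68.9985,117.7937) → (68.9985,158.7496), returning to the start.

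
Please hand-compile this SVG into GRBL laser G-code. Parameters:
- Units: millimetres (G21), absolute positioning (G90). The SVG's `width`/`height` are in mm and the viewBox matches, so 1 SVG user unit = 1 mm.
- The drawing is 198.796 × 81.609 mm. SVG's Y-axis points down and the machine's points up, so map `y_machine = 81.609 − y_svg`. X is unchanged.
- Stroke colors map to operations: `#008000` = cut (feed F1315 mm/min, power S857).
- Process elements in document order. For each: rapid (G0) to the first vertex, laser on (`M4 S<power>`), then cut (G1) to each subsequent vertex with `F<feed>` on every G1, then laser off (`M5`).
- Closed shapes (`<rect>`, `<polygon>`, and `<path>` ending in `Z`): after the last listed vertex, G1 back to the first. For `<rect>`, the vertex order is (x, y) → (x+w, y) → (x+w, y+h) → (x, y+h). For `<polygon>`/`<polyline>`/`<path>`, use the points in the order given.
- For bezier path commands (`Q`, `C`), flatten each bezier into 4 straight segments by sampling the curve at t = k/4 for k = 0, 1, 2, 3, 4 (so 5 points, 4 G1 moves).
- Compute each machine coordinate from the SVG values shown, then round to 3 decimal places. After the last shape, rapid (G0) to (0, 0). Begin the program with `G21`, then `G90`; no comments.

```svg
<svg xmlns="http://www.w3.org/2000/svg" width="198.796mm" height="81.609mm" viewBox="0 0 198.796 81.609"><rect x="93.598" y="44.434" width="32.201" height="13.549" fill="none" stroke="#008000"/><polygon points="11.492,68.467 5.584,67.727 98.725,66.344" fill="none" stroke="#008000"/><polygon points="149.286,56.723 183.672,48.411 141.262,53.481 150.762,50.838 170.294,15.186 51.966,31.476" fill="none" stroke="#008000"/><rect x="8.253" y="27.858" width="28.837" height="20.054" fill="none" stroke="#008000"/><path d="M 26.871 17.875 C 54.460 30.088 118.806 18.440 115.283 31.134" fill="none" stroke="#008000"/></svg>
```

G21
G90
G0 X93.598 Y37.175
M4 S857
G1 X125.799 Y37.175 F1315
G1 X125.799 Y23.626 F1315
G1 X93.598 Y23.626 F1315
G1 X93.598 Y37.175 F1315
M5
G0 X11.492 Y13.142
M4 S857
G1 X5.584 Y13.882 F1315
G1 X98.725 Y15.265 F1315
G1 X11.492 Y13.142 F1315
M5
G0 X149.286 Y24.886
M4 S857
G1 X183.672 Y33.198 F1315
G1 X141.262 Y28.128 F1315
G1 X150.762 Y30.771 F1315
G1 X170.294 Y66.423 F1315
G1 X51.966 Y50.133 F1315
G1 X149.286 Y24.886 F1315
M5
G0 X8.253 Y53.751
M4 S857
G1 X37.090 Y53.751 F1315
G1 X37.090 Y33.697 F1315
G1 X8.253 Y33.697 F1315
G1 X8.253 Y53.751 F1315
M5
G0 X26.871 Y63.734
M4 S857
G1 X52.820 Y58.295 F1315
G1 X82.744 Y57.285 F1315
G1 X106.835 Y56.185 F1315
G1 X115.283 Y50.475 F1315
M5
G0 X0.000 Y0.000

viewBox `0 0 198.796 81.609` with mm width/height → 1 unit = 1 mm. Flip: y_m = 81.609 − y_svg.

**Shape 1** — `<rect>` rectangle, stroke `#008000` → cut (S857, F1315). Machine vertices: (93.598,37.175) → (125.799,37.175) → (125.799,23.626) → (93.598,23.626) → (93.598,37.175). Closed: final G1 returns to the first vertex.

**Shape 2** — `<polygon>` closed polygon, stroke `#008000` → cut (S857, F1315). Machine vertices: (11.492,13.142) → (5.584,13.882) → (98.725,15.265) → (11.492,13.142). Closed: final G1 returns to the first vertex.

**Shape 3** — `<polygon>` closed polygon, stroke `#008000` → cut (S857, F1315). Machine vertices: (149.286,24.886) → (183.672,33.198) → (141.262,28.128) → (150.762,30.771) → (170.294,66.423) → (51.966,50.133) → (149.286,24.886). Closed: final G1 returns to the first vertex.

**Shape 4** — `<rect>` rectangle, stroke `#008000` → cut (S857, F1315). Machine vertices: (8.253,53.751) → (37.090,53.751) → (37.090,33.697) → (8.253,33.697) → (8.253,53.751). Closed: final G1 returns to the first vertex.

**Shape 5** — `<path>` cubic bezier, stroke `#008000` → cut (S857, F1315). Control points (SVG): P0=(26.871,17.875), P1=(54.460,30.088), P2=(118.806,18.440), P3=(115.283,31.134); sampled at t=k/4. Machine vertices: (26.871,63.734) → (52.820,58.295) → (82.744,57.285) → (106.835,56.185) → (115.283,50.475). Open path.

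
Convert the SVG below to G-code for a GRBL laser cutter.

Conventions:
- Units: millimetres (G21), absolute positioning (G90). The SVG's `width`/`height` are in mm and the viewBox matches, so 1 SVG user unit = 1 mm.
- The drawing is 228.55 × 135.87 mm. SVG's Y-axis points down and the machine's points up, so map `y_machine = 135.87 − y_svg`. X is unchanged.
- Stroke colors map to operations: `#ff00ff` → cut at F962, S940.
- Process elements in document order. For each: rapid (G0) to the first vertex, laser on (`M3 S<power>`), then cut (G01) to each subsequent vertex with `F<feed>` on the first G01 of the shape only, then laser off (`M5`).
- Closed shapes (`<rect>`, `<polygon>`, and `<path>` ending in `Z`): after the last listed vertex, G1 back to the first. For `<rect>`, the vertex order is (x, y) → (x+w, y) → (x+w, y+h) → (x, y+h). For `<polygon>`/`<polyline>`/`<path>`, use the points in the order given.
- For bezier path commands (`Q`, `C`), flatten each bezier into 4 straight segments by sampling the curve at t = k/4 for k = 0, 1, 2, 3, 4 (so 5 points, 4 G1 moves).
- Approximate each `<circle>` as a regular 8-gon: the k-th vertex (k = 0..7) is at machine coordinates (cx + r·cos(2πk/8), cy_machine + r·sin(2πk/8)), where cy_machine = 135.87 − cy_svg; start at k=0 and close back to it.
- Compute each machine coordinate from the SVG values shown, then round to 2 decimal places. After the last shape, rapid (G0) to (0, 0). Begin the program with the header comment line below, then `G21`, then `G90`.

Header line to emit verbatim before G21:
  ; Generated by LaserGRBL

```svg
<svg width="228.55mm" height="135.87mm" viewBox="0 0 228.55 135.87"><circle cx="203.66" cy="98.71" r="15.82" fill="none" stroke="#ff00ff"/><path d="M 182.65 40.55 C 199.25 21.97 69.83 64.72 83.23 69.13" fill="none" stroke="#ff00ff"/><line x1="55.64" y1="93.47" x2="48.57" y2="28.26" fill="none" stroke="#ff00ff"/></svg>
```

; Generated by LaserGRBL
G21
G90
G0 X219.48 Y37.16
M3 S940
G01 X214.85 Y48.35 F962
G01 X203.66 Y52.98
G01 X192.47 Y48.35
G01 X187.84 Y37.16
G01 X192.47 Y25.97
G01 X203.66 Y21.34
G01 X214.85 Y25.97
G01 X219.48 Y37.16
M5
G0 X182.65 Y95.32
M3 S940
G01 X172.23 Y99.31 F962
G01 X134.14 Y89.65
G01 X95.45 Y75.68
G01 X83.23 Y66.74
M5
G0 X55.64 Y42.40
M3 S940
G01 X48.57 Y107.61 F962
M5
G0 X0.00 Y0.00

viewBox `0 0 228.55 135.87` with mm width/height → 1 unit = 1 mm. Flip: y_m = 135.87 − y_svg.

**Shape 1** — `<circle>` circle, stroke `#ff00ff` → cut (S940, F962). Machine vertices: (219.48,37.16) → (214.85,48.35) → (203.66,52.98) → (192.47,48.35) → (187.84,37.16) → (192.47,25.97) → (203.66,21.34) → (214.85,25.97) → (219.48,37.16). Closed: final G1 returns to the first vertex.

**Shape 2** — `<path>` cubic bezier, stroke `#ff00ff` → cut (S940, F962). Control points (SVG): P0=(182.65,40.55), P1=(199.25,21.97), P2=(69.83,64.72), P3=(83.23,69.13); sampled at t=k/4. Machine vertices: (182.65,95.32) → (172.23,99.31) → (134.14,89.65) → (95.45,75.68) → (83.23,66.74). Open path.

**Shape 3** — `<line>` line segment, stroke `#ff00ff` → cut (S940, F962). Machine vertices: (55.64,42.40) → (48.57,107.61). Open path.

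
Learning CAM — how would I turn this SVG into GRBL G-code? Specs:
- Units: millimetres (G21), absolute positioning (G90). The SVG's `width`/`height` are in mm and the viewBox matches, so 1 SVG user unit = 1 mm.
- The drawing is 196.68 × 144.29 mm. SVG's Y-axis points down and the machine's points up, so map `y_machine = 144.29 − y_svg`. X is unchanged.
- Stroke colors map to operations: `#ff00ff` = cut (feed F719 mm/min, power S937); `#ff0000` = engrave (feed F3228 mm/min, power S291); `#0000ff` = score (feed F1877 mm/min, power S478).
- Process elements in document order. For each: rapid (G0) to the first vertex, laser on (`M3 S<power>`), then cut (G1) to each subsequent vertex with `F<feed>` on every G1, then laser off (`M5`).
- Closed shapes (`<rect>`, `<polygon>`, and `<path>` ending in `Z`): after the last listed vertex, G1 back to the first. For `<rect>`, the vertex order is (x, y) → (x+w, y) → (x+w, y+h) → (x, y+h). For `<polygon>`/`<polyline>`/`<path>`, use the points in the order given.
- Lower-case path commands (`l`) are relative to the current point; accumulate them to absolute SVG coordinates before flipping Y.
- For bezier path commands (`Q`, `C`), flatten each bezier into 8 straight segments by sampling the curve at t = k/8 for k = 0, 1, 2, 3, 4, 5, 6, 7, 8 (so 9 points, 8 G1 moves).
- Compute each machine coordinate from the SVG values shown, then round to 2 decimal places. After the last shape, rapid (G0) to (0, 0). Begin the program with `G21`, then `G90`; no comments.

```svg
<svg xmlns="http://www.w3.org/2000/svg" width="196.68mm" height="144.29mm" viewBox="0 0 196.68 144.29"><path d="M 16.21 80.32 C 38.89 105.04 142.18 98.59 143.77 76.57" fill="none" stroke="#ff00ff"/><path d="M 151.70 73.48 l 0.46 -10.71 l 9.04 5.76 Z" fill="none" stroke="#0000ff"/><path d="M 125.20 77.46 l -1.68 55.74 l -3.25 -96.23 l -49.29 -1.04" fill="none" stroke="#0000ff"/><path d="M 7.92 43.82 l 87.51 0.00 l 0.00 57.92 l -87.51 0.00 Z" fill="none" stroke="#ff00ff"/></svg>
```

viewBox `0 0 196.68 144.29` with mm width/height → 1 unit = 1 mm. Flip: y_m = 144.29 − y_svg.

**Shape 1** — `<path>` cubic bezier, stroke `#ff00ff` → cut (S937, F719). Control points (SVG): P0=(16.21,80.32), P1=(38.89,105.04), P2=(142.18,98.59), P3=(143.77,76.57); sampled at t=k/8. Machine vertices: (16.21,63.97) → (28.14,56.13) → (45.49,51.03) → (66.12,48.49) → (87.90,48.32) → (108.69,50.34) → (126.36,54.37) → (138.76,60.22) → (143.77,67.72). Open path.

**Shape 2** — `<path>` regular polygon, stroke `#0000ff` → score (S478, F1877). Machine vertices: (151.70,70.81) → (152.16,81.52) → (161.20,75.76) → (151.70,70.81). Closed: final G1 returns to the first vertex.

**Shape 3** — `<path>` open polyline, stroke `#0000ff` → score (S478, F1877). Machine vertices: (125.20,66.83) → (123.52,11.09) → (120.27,107.32) → (70.98,108.36). Open path.

**Shape 4** — `<path>` rectangle, stroke `#ff00ff` → cut (S937, F719). Machine vertices: (7.92,100.47) → (95.43,100.47) → (95.43,42.55) → (7.92,42.55) → (7.92,100.47). Closed: final G1 returns to the first vertex.

G21
G90
G0 X16.21 Y63.97
M3 S937
G1 X28.14 Y56.13 F719
G1 X45.49 Y51.03 F719
G1 X66.12 Y48.49 F719
G1 X87.90 Y48.32 F719
G1 X108.69 Y50.34 F719
G1 X126.36 Y54.37 F719
G1 X138.76 Y60.22 F719
G1 X143.77 Y67.72 F719
M5
G0 X151.70 Y70.81
M3 S478
G1 X152.16 Y81.52 F1877
G1 X161.20 Y75.76 F1877
G1 X151.70 Y70.81 F1877
M5
G0 X125.20 Y66.83
M3 S478
G1 X123.52 Y11.09 F1877
G1 X120.27 Y107.32 F1877
G1 X70.98 Y108.36 F1877
M5
G0 X7.92 Y100.47
M3 S937
G1 X95.43 Y100.47 F719
G1 X95.43 Y42.55 F719
G1 X7.92 Y42.55 F719
G1 X7.92 Y100.47 F719
M5
G0 X0.00 Y0.00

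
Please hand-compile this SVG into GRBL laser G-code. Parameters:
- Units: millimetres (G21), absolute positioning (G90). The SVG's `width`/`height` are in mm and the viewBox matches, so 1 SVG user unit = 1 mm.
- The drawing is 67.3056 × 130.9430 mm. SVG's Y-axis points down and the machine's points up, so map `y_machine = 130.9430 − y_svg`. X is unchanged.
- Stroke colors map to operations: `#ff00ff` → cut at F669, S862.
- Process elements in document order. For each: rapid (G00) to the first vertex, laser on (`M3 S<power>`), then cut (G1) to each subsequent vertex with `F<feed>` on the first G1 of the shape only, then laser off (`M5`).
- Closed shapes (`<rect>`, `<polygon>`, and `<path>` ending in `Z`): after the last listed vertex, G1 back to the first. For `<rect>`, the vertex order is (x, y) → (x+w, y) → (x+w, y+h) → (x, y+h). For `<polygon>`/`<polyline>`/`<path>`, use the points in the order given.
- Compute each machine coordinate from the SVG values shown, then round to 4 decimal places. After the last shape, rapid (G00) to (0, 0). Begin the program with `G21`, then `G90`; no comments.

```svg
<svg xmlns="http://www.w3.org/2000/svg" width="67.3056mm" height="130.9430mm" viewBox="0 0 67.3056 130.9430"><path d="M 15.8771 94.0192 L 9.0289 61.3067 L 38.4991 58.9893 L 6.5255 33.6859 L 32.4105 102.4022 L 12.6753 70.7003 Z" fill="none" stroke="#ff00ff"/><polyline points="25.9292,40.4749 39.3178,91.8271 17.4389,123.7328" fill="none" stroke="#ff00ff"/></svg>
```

1 u = 1 mm; y_m = 130.9430 − y.

[1] `<path>` closed polygon, #ff00ff→cut S862 F669: (15.8771,36.9238) → (9.0289,69.6363) → (38.4991,71.9537) → (6.5255,97.2571) → (32.4105,28.5408) → (12.6753,60.2427) → (15.8771,36.9238) (closed)

[2] `<polyline>` open polyline, #ff00ff→cut S862 F669: (25.9292,90.4681) → (39.3178,39.1159) → (17.4389,7.2102)

G21
G90
G00 X15.8771 Y36.9238
M3 S862
G1 X9.0289 Y69.6363 F669
G1 X38.4991 Y71.9537
G1 X6.5255 Y97.2571
G1 X32.4105 Y28.5408
G1 X12.6753 Y60.2427
G1 X15.8771 Y36.9238
M5
G00 X25.9292 Y90.4681
M3 S862
G1 X39.3178 Y39.1159 F669
G1 X17.4389 Y7.2102
M5
G00 X0.0000 Y0.0000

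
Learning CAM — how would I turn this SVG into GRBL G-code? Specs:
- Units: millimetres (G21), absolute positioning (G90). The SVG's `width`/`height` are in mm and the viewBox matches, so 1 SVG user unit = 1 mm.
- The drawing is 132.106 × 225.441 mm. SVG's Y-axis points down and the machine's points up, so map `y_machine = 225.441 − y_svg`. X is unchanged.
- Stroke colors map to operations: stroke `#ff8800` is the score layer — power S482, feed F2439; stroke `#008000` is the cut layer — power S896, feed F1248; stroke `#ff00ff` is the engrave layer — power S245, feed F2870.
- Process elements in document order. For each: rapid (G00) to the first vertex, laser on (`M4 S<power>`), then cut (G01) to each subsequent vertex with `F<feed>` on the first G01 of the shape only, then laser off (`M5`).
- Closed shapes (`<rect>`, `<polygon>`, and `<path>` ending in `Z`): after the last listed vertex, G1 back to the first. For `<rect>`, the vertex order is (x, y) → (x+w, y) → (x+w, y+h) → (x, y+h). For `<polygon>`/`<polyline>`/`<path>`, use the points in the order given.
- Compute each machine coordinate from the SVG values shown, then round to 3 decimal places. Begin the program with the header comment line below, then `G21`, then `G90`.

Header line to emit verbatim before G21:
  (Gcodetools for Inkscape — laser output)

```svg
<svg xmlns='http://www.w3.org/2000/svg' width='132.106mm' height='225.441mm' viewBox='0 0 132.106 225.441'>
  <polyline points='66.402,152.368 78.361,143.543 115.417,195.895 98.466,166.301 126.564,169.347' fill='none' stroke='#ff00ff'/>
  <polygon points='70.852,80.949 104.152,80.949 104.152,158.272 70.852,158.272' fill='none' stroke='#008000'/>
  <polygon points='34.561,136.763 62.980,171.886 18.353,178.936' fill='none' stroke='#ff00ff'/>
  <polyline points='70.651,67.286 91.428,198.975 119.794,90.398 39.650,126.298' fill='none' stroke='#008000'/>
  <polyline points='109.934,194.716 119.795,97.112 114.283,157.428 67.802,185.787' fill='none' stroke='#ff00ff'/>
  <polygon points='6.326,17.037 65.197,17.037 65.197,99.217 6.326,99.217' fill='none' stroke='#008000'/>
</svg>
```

(Gcodetools for Inkscape — laser output)
G21
G90
G00 X66.402 Y73.073
M4 S245
G01 X78.361 Y81.898 F2870
G01 X115.417 Y29.546
G01 X98.466 Y59.140
G01 X126.564 Y56.094
M5
G00 X70.852 Y144.492
M4 S896
G01 X104.152 Y144.492 F1248
G01 X104.152 Y67.169
G01 X70.852 Y67.169
G01 X70.852 Y144.492
M5
G00 X34.561 Y88.678
M4 S245
G01 X62.980 Y53.555 F2870
G01 X18.353 Y46.505
G01 X34.561 Y88.678
M5
G00 X70.651 Y158.155
M4 S896
G01 X91.428 Y26.466 F1248
G01 X119.794 Y135.043
G01 X39.650 Y99.143
M5
G00 X109.934 Y30.725
M4 S245
G01 X119.795 Y128.329 F2870
G01 X114.283 Y68.013
G01 X67.802 Y39.654
M5
G00 X6.326 Y208.404
M4 S896
G01 X65.197 Y208.404 F1248
G01 X65.197 Y126.224
G01 X6.326 Y126.224
G01 X6.326 Y208.404
M5

Since the viewBox matches the mm dimensions, user units are millimetres directly. The only transform is the Y-flip y_m = 225.441 − y_svg.

Shape 1 is a open polyline drawn with `<polyline>`. Its stroke #ff00ff means engrave at S245, F2870. After flipping Y the toolpath is (66.402,73.073) → (78.361,81.898) → (115.417,29.546) → (98.466,59.140) → (126.564,56.094).

Shape 2 is a rectangle drawn with `<polygon>`. Its stroke #008000 means cut at S896, F1248. After flipping Y the toolpath is (70.852,144.492) → (104.152,144.492) → (104.152,67.169) → (70.852,67.169) → (70.852,144.492), returning to the start.

Shape 3 is a regular polygon drawn with `<polygon>`. Its stroke #ff00ff means engrave at S245, F2870. After flipping Y the toolpath is (34.561,88.678) → (62.980,53.555) → (18.353,46.505) → (34.561,88.678), returning to the start.

Shape 4 is a open polyline drawn with `<polyline>`. Its stroke #008000 means cut at S896, F1248. After flipping Y the toolpath is (70.651,158.155) → (91.428,26.466) → (119.794,135.043) → (39.650,99.143).

Shape 5 is a open polyline drawn with `<polyline>`. Its stroke #ff00ff means engrave at S245, F2870. After flipping Y the toolpath is (109.934,30.725) → (119.795,128.329) → (114.283,68.013) → (67.802,39.654).

Shape 6 is a rectangle drawn with `<polygon>`. Its stroke #008000 means cut at S896, F1248. After flipping Y the toolpath is (6.326,208.404) → (65.197,208.404) → (65.197,126.224) → (6.326,126.224) → (6.326,208.404), returning to the start.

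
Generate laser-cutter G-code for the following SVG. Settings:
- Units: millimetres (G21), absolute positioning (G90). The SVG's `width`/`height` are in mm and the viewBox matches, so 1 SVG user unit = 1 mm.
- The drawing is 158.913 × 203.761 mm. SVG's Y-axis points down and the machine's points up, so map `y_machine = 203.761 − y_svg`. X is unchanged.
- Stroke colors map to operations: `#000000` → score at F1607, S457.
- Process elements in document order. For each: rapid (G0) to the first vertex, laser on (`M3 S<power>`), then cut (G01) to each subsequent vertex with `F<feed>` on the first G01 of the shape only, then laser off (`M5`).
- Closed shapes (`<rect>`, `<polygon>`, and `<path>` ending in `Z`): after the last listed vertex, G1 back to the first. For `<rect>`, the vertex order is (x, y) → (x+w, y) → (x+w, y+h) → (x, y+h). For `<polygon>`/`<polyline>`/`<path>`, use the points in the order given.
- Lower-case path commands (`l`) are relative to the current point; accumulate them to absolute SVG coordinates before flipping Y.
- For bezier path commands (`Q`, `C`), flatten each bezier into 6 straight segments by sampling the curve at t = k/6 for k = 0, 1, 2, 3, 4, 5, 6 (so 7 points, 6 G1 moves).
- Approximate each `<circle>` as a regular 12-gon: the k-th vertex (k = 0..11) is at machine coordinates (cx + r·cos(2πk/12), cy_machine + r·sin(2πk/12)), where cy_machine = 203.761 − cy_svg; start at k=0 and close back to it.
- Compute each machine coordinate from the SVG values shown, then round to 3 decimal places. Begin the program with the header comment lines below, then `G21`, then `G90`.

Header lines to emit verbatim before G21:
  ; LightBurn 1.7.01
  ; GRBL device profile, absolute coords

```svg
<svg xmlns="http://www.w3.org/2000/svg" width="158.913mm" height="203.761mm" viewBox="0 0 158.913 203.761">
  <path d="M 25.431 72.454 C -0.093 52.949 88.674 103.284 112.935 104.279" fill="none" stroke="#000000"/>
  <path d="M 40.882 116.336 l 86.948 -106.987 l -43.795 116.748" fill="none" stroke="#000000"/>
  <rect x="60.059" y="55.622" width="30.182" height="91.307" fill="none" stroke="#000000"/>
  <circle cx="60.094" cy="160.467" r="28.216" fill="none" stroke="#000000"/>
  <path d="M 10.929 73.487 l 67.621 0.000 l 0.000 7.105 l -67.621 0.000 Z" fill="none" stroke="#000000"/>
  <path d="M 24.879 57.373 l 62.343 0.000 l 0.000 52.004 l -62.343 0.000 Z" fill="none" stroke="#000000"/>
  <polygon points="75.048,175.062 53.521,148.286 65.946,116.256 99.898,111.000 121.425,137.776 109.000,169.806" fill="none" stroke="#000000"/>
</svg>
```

Since the viewBox matches the mm dimensions, user units are millimetres directly. The only transform is the Y-flip y_m = 203.761 − y_svg.

Shape 1 is a cubic bezier drawn with `<path>`. Its stroke #000000 means score at S457, F1607. After flipping Y the toolpath is (25.431,131.307) → (21.365,135.791) → (31.382,131.946) → (50.514,123.082) → (73.794,112.510) → (96.257,103.539) → (112.935,99.482).

Shape 2 is a open polyline drawn with `<path>`. Its stroke #000000 means score at S457, F1607. After flipping Y the toolpath is (40.882,87.425) → (127.830,194.412) → (84.035,77.664).

Shape 3 is a rectangle drawn with `<rect>`. Its stroke #000000 means score at S457, F1607. After flipping Y the toolpath is (60.059,148.139) → (90.241,148.139) → (90.241,56.832) → (60.059,56.832) → (60.059,148.139), returning to the start.

Shape 4 is a circle drawn with `<circle>`. Its stroke #000000 means score at S457, F1607. After flipping Y the toolpath is (88.310,43.294) → (84.530,57.402) → (74.202,67.730) → (60.094,71.510) → (45.986,67.730) → (35.658,57.402) → (31.878,43.294) → (35.658,29.186) → (45.986,18.858) → (60.094,15.078) → (74.202,18.858) → (84.530,29.186) → (88.310,43.294), returning to the start.

Shape 5 is a rectangle drawn with `<path>`. Its stroke #000000 means score at S457, F1607. After flipping Y the toolpath is (10.929,130.274) → (78.550,130.274) → (78.550,123.169) → (10.929,123.169) → (10.929,130.274), returning to the start.

Shape 6 is a rectangle drawn with `<path>`. Its stroke #000000 means score at S457, F1607. After flipping Y the toolpath is (24.879,146.388) → (87.222,146.388) → (87.222,94.384) → (24.879,94.384) → (24.879,146.388), returning to the start.

Shape 7 is a regular polygon drawn with `<polygon>`. Its stroke #000000 means score at S457, F1607. After flipping Y the toolpath is (75.048,28.699) → (53.521,55.475) → (65.946,87.505) → (99.898,92.761) → (121.425,65.985) → (109.000,33.955) → (75.048,28.699), returning to the start.

; LightBurn 1.7.01
; GRBL device profile, absolute coords
G21
G90
G0 X25.431 Y131.307
M3 S457
G01 X21.365 Y135.791 F1607
G01 X31.382 Y131.946
G01 X50.514 Y123.082
G01 X73.794 Y112.510
G01 X96.257 Y103.539
G01 X112.935 Y99.482
M5
G0 X40.882 Y87.425
M3 S457
G01 X127.830 Y194.412 F1607
G01 X84.035 Y77.664
M5
G0 X60.059 Y148.139
M3 S457
G01 X90.241 Y148.139 F1607
G01 X90.241 Y56.832
G01 X60.059 Y56.832
G01 X60.059 Y148.139
M5
G0 X88.310 Y43.294
M3 S457
G01 X84.530 Y57.402 F1607
G01 X74.202 Y67.730
G01 X60.094 Y71.510
G01 X45.986 Y67.730
G01 X35.658 Y57.402
G01 X31.878 Y43.294
G01 X35.658 Y29.186
G01 X45.986 Y18.858
G01 X60.094 Y15.078
G01 X74.202 Y18.858
G01 X84.530 Y29.186
G01 X88.310 Y43.294
M5
G0 X10.929 Y130.274
M3 S457
G01 X78.550 Y130.274 F1607
G01 X78.550 Y123.169
G01 X10.929 Y123.169
G01 X10.929 Y130.274
M5
G0 X24.879 Y146.388
M3 S457
G01 X87.222 Y146.388 F1607
G01 X87.222 Y94.384
G01 X24.879 Y94.384
G01 X24.879 Y146.388
M5
G0 X75.048 Y28.699
M3 S457
G01 X53.521 Y55.475 F1607
G01 X65.946 Y87.505
G01 X99.898 Y92.761
G01 X121.425 Y65.985
G01 X109.000 Y33.955
G01 X75.048 Y28.699
M5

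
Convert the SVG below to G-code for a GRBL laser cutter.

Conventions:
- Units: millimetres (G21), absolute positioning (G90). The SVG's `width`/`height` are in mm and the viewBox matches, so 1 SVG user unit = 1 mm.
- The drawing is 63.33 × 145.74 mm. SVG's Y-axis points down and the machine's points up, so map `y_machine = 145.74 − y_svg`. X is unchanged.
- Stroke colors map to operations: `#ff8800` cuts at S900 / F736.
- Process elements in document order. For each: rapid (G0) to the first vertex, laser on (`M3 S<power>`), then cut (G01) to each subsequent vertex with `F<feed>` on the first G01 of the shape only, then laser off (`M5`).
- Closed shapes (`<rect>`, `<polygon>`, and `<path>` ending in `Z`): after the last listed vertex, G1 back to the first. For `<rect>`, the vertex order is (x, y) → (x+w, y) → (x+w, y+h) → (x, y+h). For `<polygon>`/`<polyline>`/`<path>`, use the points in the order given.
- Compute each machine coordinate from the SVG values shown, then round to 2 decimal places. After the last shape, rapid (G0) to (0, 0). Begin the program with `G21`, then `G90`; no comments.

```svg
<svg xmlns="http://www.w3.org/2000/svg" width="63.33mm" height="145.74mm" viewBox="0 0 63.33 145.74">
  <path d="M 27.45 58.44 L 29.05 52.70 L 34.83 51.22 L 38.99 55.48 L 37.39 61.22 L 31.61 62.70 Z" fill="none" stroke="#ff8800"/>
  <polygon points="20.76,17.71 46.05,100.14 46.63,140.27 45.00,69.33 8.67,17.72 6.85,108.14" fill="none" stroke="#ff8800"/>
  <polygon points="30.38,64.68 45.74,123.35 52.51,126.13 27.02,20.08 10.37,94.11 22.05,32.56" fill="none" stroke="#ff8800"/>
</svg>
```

G21
G90
G0 X27.45 Y87.30
M3 S900
G01 X29.05 Y93.04 F736
G01 X34.83 Y94.52
G01 X38.99 Y90.26
G01 X37.39 Y84.52
G01 X31.61 Y83.04
G01 X27.45 Y87.30
M5
G0 X20.76 Y128.03
M3 S900
G01 X46.05 Y45.60 F736
G01 X46.63 Y5.47
G01 X45.00 Y76.41
G01 X8.67 Y128.02
G01 X6.85 Y37.60
G01 X20.76 Y128.03
M5
G0 X30.38 Y81.06
M3 S900
G01 X45.74 Y22.39 F736
G01 X52.51 Y19.61
G01 X27.02 Y125.66
G01 X10.37 Y51.63
G01 X22.05 Y113.18
G01 X30.38 Y81.06
M5
G0 X0.00 Y0.00

viewBox `0 0 63.33 145.74` with mm width/height → 1 unit = 1 mm. Flip: y_m = 145.74 − y_svg.

**Shape 1** — `<path>` regular polygon, stroke `#ff8800` → cut (S900, F736). Machine vertices: (27.45,87.30) → (29.05,93.04) → (34.83,94.52) → (38.99,90.26) → (37.39,84.52) → (31.61,83.04) → (27.45,87.30). Closed: final G1 returns to the first vertex.

**Shape 2** — `<polygon>` closed polygon, stroke `#ff8800` → cut (S900, F736). Machine vertices: (20.76,128.03) → (46.05,45.60) → (46.63,5.47) → (45.00,76.41) → (8.67,128.02) → (6.85,37.60) → (20.76,128.03). Closed: final G1 returns to the first vertex.

**Shape 3** — `<polygon>` closed polygon, stroke `#ff8800` → cut (S900, F736). Machine vertices: (30.38,81.06) → (45.74,22.39) → (52.51,19.61) → (27.02,125.66) → (10.37,51.63) → (22.05,113.18) → (30.38,81.06). Closed: final G1 returns to the first vertex.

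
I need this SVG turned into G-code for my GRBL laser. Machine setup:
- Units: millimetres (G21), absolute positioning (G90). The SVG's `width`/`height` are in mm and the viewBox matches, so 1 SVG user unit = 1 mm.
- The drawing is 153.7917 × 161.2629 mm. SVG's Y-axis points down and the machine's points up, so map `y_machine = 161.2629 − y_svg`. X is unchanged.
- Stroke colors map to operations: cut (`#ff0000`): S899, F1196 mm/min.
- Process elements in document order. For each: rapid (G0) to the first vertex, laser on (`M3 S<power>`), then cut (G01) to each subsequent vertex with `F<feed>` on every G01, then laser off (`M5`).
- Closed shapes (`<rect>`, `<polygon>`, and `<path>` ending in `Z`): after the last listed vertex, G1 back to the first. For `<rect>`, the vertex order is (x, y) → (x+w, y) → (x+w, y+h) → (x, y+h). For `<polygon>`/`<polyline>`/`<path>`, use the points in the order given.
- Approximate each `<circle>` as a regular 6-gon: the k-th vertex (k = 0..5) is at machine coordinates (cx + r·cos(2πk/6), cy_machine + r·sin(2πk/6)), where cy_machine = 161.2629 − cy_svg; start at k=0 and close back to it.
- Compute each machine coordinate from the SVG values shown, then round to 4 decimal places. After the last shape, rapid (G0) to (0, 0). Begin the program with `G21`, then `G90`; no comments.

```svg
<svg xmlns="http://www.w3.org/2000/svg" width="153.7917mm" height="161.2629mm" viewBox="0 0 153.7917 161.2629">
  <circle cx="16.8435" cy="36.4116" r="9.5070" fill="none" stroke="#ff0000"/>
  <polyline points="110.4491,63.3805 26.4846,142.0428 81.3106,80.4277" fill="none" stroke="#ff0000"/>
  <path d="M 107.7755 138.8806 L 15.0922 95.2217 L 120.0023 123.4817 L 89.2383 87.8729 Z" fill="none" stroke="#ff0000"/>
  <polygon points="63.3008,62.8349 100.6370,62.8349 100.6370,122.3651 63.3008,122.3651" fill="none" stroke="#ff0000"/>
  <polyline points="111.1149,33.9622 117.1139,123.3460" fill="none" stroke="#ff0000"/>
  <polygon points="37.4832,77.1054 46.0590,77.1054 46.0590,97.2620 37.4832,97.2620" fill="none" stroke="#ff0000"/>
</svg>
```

G21
G90
G0 X26.3505 Y124.8513
M3 S899
G01 X21.5970 Y133.0846 F1196
G01 X12.0900 Y133.0846 F1196
G01 X7.3365 Y124.8513 F1196
G01 X12.0900 Y116.6180 F1196
G01 X21.5970 Y116.6180 F1196
G01 X26.3505 Y124.8513 F1196
M5
G0 X110.4491 Y97.8824
M3 S899
G01 X26.4846 Y19.2201 F1196
G01 X81.3106 Y80.8352 F1196
M5
G0 X107.7755 Y22.3823
M3 S899
G01 X15.0922 Y66.0412 F1196
G01 X120.0023 Y37.7812 F1196
G01 X89.2383 Y73.3900 F1196
G01 X107.7755 Y22.3823 F1196
M5
G0 X63.3008 Y98.4280
M3 S899
G01 X100.6370 Y98.4280 F1196
G01 X100.6370 Y38.8978 F1196
G01 X63.3008 Y38.8978 F1196
G01 X63.3008 Y98.4280 F1196
M5
G0 X111.1149 Y127.3007
M3 S899
G01 X117.1139 Y37.9169 F1196
M5
G0 X37.4832 Y84.1575
M3 S899
G01 X46.0590 Y84.1575 F1196
G01 X46.0590 Y64.0009 F1196
G01 X37.4832 Y64.0009 F1196
G01 X37.4832 Y84.1575 F1196
M5
G0 X0.0000 Y0.0000

1 u = 1 mm; y_m = 161.2629 − y.

[1] `<circle>` circle, #ff0000→cut S899 F1196: (26.3505,124.8513) → (21.5970,133.0846) → (12.0900,133.0846) → (7.3365,124.8513) → (12.0900,116.6180) → (21.5970,116.6180) → (26.3505,124.8513) (closed)

[2] `<polyline>` open polyline, #ff0000→cut S899 F1196: (110.4491,97.8824) → (26.4846,19.2201) → (81.3106,80.8352)

[3] `<path>` closed polygon, #ff0000→cut S899 F1196: (107.7755,22.3823) → (15.0922,66.0412) → (120.0023,37.7812) → (89.2383,73.3900) → (107.7755,22.3823) (closed)

[4] `<polygon>` rectangle, #ff0000→cut S899 F1196: (63.3008,98.4280) → (100.6370,98.4280) → (100.6370,38.8978) → (63.3008,38.8978) → (63.3008,98.4280) (closed)

[5] `<polyline>` line segment, #ff0000→cut S899 F1196: (111.1149,127.3007) → (117.1139,37.9169)

[6] `<polygon>` rectangle, #ff0000→cut S899 F1196: (37.4832,84.1575) → (46.0590,84.1575) → (46.0590,64.0009) → (37.4832,64.0009) → (37.4832,84.1575) (closed)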